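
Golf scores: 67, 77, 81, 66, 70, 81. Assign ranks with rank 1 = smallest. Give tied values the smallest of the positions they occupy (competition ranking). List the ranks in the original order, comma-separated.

2, 4, 5, 1, 3, 5

Sorted (ascending): 66, 67, 70, 77, 81, 81
The 2 values of 81 occupy positions 5–6 → each gets rank 5.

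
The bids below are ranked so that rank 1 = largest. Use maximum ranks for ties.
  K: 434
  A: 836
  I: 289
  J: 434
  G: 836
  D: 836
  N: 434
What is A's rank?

3

Sorted (descending): 836, 836, 836, 434, 434, 434, 289
The 3 values of 836 occupy positions 1–3 → each gets rank 3.
The 3 values of 434 occupy positions 4–6 → each gets rank 6.
A has value 836 → rank 3.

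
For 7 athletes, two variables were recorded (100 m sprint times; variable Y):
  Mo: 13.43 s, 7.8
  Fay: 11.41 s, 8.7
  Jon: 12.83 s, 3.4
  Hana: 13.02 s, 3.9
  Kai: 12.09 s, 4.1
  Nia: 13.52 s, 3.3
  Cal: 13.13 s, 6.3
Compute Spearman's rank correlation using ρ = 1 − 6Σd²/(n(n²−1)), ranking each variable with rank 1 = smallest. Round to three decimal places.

Ranks of variable 1: 6, 1, 3, 4, 2, 7, 5
Ranks of variable 2: 6, 7, 2, 3, 4, 1, 5
d = r₁ − r₂: 0, -6, 1, 1, -2, 6, 0
d²: 0, 36, 1, 1, 4, 36, 0; Σd² = 78
ρ = 1 − 6·78/(7·48) = 1 − 468/336 = -0.393

-0.393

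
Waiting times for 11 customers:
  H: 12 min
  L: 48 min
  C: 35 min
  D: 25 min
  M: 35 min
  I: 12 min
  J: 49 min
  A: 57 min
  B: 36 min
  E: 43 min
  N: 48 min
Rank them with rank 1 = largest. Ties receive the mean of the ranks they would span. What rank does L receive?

Sorted (descending): 57, 49, 48, 48, 43, 36, 35, 35, 25, 12, 12
The 2 values of 48 occupy positions 3–4 → average rank (3+4)/2 = 3.5.
The 2 values of 35 occupy positions 7–8 → average rank (7+8)/2 = 7.5.
The 2 values of 12 occupy positions 10–11 → average rank (10+11)/2 = 10.5.
L has value 48 min → rank 3.5.

3.5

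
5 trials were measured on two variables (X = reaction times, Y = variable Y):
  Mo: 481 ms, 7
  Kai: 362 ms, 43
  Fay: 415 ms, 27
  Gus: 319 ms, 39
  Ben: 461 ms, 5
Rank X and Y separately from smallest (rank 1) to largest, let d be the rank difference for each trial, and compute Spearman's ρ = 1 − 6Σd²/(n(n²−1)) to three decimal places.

Ranks of variable 1: 5, 2, 3, 1, 4
Ranks of variable 2: 2, 5, 3, 4, 1
d = r₁ − r₂: 3, -3, 0, -3, 3
d²: 9, 9, 0, 9, 9; Σd² = 36
ρ = 1 − 6·36/(5·24) = 1 − 216/120 = -0.800

-0.800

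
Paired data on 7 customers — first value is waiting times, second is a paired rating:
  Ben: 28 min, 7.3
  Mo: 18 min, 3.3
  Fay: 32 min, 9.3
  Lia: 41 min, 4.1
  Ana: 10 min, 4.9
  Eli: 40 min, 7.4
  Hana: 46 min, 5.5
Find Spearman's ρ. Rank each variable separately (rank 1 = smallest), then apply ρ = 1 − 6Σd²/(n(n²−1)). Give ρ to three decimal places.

Ranks of variable 1: 3, 2, 4, 6, 1, 5, 7
Ranks of variable 2: 5, 1, 7, 2, 3, 6, 4
d = r₁ − r₂: -2, 1, -3, 4, -2, -1, 3
d²: 4, 1, 9, 16, 4, 1, 9; Σd² = 44
ρ = 1 − 6·44/(7·48) = 1 − 264/336 = 0.214

0.214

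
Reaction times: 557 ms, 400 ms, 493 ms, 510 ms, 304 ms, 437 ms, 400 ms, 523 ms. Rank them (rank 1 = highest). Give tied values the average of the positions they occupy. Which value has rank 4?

493

Sorted (descending): 557, 523, 510, 493, 437, 400, 400, 304
The 2 values of 400 occupy positions 6–7 → average rank (6+7)/2 = 6.5.
Rank 4 → value 493.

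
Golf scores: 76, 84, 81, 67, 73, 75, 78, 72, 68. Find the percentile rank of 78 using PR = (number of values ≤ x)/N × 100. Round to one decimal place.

N = 9.
Strictly below 78: 6. Equal to 78: 1.
PR = 7/9 × 100 = 77.8

77.8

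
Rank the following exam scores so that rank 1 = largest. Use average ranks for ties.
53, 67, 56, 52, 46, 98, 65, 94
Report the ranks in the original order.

Sorted (descending): 98, 94, 67, 65, 56, 53, 52, 46
No ties — each value takes its position as its rank.

6, 3, 5, 7, 8, 1, 4, 2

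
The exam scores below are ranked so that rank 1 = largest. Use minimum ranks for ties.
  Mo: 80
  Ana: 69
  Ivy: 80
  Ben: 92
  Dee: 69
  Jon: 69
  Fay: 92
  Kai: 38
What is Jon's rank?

5

Sorted (descending): 92, 92, 80, 80, 69, 69, 69, 38
The 2 values of 92 occupy positions 1–2 → each gets rank 1.
The 2 values of 80 occupy positions 3–4 → each gets rank 3.
The 3 values of 69 occupy positions 5–7 → each gets rank 5.
Jon has value 69 → rank 5.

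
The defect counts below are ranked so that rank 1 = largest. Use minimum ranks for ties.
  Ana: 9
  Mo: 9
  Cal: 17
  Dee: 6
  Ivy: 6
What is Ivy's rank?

4

Sorted (descending): 17, 9, 9, 6, 6
The 2 values of 9 occupy positions 2–3 → each gets rank 2.
The 2 values of 6 occupy positions 4–5 → each gets rank 4.
Ivy has value 6 → rank 4.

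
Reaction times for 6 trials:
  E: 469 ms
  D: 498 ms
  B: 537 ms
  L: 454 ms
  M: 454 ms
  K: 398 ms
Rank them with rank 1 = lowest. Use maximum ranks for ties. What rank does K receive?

Sorted (ascending): 398, 454, 454, 469, 498, 537
The 2 values of 454 occupy positions 2–3 → each gets rank 3.
K has value 398 ms → rank 1.

1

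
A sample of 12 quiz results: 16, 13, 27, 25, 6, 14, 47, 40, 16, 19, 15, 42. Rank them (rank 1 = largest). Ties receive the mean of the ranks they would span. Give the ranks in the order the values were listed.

7.5, 11, 4, 5, 12, 10, 1, 3, 7.5, 6, 9, 2

Sorted (descending): 47, 42, 40, 27, 25, 19, 16, 16, 15, 14, 13, 6
The 2 values of 16 occupy positions 7–8 → average rank (7+8)/2 = 7.5.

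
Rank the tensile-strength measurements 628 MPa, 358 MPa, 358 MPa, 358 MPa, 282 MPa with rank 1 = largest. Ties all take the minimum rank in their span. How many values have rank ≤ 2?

Sorted (descending): 628, 358, 358, 358, 282
The 3 values of 358 occupy positions 2–4 → each gets rank 2.
Ranks ≤ 2: {1, 2, 2, 2} → 4 values.

4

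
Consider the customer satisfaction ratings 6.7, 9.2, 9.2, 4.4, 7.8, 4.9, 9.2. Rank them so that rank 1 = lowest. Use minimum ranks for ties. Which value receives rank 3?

Sorted (ascending): 4.4, 4.9, 6.7, 7.8, 9.2, 9.2, 9.2
The 3 values of 9.2 occupy positions 5–7 → each gets rank 5.
Rank 3 → value 6.7.

6.7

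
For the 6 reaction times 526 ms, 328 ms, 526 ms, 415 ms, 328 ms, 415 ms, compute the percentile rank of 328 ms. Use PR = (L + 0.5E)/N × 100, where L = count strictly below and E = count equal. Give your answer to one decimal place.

N = 6.
Strictly below 328: 0. Equal to 328: 2.
PR = (0 + 0.5·2)/6 × 100 = 16.7

16.7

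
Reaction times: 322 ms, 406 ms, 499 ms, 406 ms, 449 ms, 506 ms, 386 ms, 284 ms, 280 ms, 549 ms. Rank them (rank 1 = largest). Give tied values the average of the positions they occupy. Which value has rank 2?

Sorted (descending): 549, 506, 499, 449, 406, 406, 386, 322, 284, 280
The 2 values of 406 occupy positions 5–6 → average rank (5+6)/2 = 5.5.
Rank 2 → value 506.

506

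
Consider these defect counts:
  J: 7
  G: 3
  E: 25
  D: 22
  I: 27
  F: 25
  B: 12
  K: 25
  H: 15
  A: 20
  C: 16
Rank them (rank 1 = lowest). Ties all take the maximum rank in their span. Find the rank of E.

10

Sorted (ascending): 3, 7, 12, 15, 16, 20, 22, 25, 25, 25, 27
The 3 values of 25 occupy positions 8–10 → each gets rank 10.
E has value 25 → rank 10.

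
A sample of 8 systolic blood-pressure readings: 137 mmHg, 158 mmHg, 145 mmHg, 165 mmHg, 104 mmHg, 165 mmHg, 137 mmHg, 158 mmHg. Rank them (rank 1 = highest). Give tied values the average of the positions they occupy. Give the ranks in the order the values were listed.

Sorted (descending): 165, 165, 158, 158, 145, 137, 137, 104
The 2 values of 165 occupy positions 1–2 → average rank (1+2)/2 = 1.5.
The 2 values of 158 occupy positions 3–4 → average rank (3+4)/2 = 3.5.
The 2 values of 137 occupy positions 6–7 → average rank (6+7)/2 = 6.5.

6.5, 3.5, 5, 1.5, 8, 1.5, 6.5, 3.5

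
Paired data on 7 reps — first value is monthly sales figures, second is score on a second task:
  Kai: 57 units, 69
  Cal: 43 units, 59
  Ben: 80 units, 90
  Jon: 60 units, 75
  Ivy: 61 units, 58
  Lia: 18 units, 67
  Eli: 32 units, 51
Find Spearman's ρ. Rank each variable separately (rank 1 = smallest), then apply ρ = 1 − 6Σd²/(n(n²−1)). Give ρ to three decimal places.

Ranks of variable 1: 4, 3, 7, 5, 6, 1, 2
Ranks of variable 2: 5, 3, 7, 6, 2, 4, 1
d = r₁ − r₂: -1, 0, 0, -1, 4, -3, 1
d²: 1, 0, 0, 1, 16, 9, 1; Σd² = 28
ρ = 1 − 6·28/(7·48) = 1 − 168/336 = 0.500

0.500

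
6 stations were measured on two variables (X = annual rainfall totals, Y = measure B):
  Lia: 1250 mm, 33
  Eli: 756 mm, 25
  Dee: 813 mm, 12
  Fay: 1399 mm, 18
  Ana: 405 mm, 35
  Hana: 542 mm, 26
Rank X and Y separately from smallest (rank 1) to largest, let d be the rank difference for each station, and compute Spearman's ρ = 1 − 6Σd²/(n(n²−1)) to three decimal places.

Ranks of variable 1: 5, 3, 4, 6, 1, 2
Ranks of variable 2: 5, 3, 1, 2, 6, 4
d = r₁ − r₂: 0, 0, 3, 4, -5, -2
d²: 0, 0, 9, 16, 25, 4; Σd² = 54
ρ = 1 − 6·54/(6·35) = 1 − 324/210 = -0.543

-0.543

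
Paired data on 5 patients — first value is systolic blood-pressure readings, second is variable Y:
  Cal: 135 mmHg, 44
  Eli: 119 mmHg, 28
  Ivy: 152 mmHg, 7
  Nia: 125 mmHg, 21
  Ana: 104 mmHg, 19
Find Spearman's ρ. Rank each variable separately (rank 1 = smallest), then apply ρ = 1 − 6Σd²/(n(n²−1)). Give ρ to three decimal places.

Ranks of variable 1: 4, 2, 5, 3, 1
Ranks of variable 2: 5, 4, 1, 3, 2
d = r₁ − r₂: -1, -2, 4, 0, -1
d²: 1, 4, 16, 0, 1; Σd² = 22
ρ = 1 − 6·22/(5·24) = 1 − 132/120 = -0.100

-0.100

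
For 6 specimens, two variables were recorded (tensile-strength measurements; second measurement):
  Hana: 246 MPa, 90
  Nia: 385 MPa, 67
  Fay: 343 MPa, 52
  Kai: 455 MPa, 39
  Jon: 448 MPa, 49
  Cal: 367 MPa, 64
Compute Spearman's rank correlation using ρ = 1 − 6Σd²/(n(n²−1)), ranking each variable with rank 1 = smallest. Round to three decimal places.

Ranks of variable 1: 1, 4, 2, 6, 5, 3
Ranks of variable 2: 6, 5, 3, 1, 2, 4
d = r₁ − r₂: -5, -1, -1, 5, 3, -1
d²: 25, 1, 1, 25, 9, 1; Σd² = 62
ρ = 1 − 6·62/(6·35) = 1 − 372/210 = -0.771

-0.771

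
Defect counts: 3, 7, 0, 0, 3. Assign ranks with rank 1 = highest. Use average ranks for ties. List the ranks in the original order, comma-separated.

2.5, 1, 4.5, 4.5, 2.5

Sorted (descending): 7, 3, 3, 0, 0
The 2 values of 3 occupy positions 2–3 → average rank (2+3)/2 = 2.5.
The 2 values of 0 occupy positions 4–5 → average rank (4+5)/2 = 4.5.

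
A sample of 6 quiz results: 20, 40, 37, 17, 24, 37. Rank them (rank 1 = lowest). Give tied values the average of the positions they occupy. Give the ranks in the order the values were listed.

Sorted (ascending): 17, 20, 24, 37, 37, 40
The 2 values of 37 occupy positions 4–5 → average rank (4+5)/2 = 4.5.

2, 6, 4.5, 1, 3, 4.5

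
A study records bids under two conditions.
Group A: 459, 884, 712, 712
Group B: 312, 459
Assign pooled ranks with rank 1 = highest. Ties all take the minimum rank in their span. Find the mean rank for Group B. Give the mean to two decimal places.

5.00

Sorted (descending): 884, 712, 712, 459, 459, 312
The 2 values of 712 occupy positions 2–3 → each gets rank 2.
The 2 values of 459 occupy positions 4–5 → each gets rank 4.
Group B values → pooled ranks: 312→6, 459→4
Mean rank = (6 + 4) / 2 = 5.00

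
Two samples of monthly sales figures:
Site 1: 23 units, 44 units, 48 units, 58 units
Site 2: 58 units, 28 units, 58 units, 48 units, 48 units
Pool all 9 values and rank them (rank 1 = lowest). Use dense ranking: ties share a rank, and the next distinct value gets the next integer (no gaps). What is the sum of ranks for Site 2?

20

Sorted (ascending): 23, 28, 44, 48, 48, 48, 58, 58, 58
The 3 values of 48 share dense rank 4.
The 3 values of 58 share dense rank 5.
Remaining distinct values take the next consecutive integers.
Site 2 values → pooled ranks: 58→5, 28→2, 58→5, 48→4, 48→4
Rank sum = 5 + 2 + 5 + 4 + 4 = 20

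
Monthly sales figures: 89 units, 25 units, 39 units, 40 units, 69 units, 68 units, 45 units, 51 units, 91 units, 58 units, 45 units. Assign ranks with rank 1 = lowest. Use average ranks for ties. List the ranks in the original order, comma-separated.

10, 1, 2, 3, 9, 8, 4.5, 6, 11, 7, 4.5

Sorted (ascending): 25, 39, 40, 45, 45, 51, 58, 68, 69, 89, 91
The 2 values of 45 occupy positions 4–5 → average rank (4+5)/2 = 4.5.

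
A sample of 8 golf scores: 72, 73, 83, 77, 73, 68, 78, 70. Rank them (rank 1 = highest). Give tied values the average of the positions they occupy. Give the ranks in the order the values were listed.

6, 4.5, 1, 3, 4.5, 8, 2, 7

Sorted (descending): 83, 78, 77, 73, 73, 72, 70, 68
The 2 values of 73 occupy positions 4–5 → average rank (4+5)/2 = 4.5.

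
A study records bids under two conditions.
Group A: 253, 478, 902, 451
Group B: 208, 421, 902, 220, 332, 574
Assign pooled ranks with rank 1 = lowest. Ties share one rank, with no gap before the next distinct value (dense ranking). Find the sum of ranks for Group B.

29

Sorted (ascending): 208, 220, 253, 332, 421, 451, 478, 574, 902, 902
The 2 values of 902 share dense rank 9.
Remaining distinct values take the next consecutive integers.
Group B values → pooled ranks: 208→1, 421→5, 902→9, 220→2, 332→4, 574→8
Rank sum = 1 + 5 + 9 + 2 + 4 + 8 = 29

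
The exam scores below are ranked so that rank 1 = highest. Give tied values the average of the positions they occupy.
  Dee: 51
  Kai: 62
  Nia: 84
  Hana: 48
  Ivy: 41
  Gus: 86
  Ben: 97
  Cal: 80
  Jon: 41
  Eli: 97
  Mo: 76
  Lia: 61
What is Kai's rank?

Sorted (descending): 97, 97, 86, 84, 80, 76, 62, 61, 51, 48, 41, 41
The 2 values of 97 occupy positions 1–2 → average rank (1+2)/2 = 1.5.
The 2 values of 41 occupy positions 11–12 → average rank (11+12)/2 = 11.5.
Kai has value 62 → rank 7.

7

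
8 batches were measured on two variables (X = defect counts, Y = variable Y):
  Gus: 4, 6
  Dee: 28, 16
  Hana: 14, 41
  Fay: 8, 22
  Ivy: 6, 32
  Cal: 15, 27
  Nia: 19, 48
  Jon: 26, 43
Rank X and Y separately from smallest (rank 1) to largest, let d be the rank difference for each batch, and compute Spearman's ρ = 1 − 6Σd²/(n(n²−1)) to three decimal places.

Ranks of variable 1: 1, 8, 4, 3, 2, 5, 6, 7
Ranks of variable 2: 1, 2, 6, 3, 5, 4, 8, 7
d = r₁ − r₂: 0, 6, -2, 0, -3, 1, -2, 0
d²: 0, 36, 4, 0, 9, 1, 4, 0; Σd² = 54
ρ = 1 − 6·54/(8·63) = 1 − 324/504 = 0.357

0.357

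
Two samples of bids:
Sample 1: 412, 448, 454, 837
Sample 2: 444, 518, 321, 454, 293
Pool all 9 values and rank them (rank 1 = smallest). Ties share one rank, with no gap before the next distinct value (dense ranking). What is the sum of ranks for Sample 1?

Sorted (ascending): 293, 321, 412, 444, 448, 454, 454, 518, 837
The 2 values of 454 share dense rank 6.
Remaining distinct values take the next consecutive integers.
Sample 1 values → pooled ranks: 412→3, 448→5, 454→6, 837→8
Rank sum = 3 + 5 + 6 + 8 = 22

22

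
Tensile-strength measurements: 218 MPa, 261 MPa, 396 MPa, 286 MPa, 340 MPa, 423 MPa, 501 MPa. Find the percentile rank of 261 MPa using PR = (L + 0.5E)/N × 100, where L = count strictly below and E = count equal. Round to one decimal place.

21.4

N = 7.
Strictly below 261: 1. Equal to 261: 1.
PR = (1 + 0.5·1)/7 × 100 = 21.4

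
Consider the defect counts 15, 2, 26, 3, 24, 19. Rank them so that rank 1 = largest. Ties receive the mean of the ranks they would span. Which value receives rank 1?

Sorted (descending): 26, 24, 19, 15, 3, 2
No ties — each value takes its position as its rank.
Rank 1 → value 26.

26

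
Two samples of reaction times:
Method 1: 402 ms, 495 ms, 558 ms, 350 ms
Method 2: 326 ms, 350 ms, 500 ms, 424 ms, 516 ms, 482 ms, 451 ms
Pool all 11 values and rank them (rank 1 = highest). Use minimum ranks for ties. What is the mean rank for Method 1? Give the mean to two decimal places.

5.50

Sorted (descending): 558, 516, 500, 495, 482, 451, 424, 402, 350, 350, 326
The 2 values of 350 occupy positions 9–10 → each gets rank 9.
Method 1 values → pooled ranks: 402→8, 495→4, 558→1, 350→9
Mean rank = (8 + 4 + 1 + 9) / 4 = 5.50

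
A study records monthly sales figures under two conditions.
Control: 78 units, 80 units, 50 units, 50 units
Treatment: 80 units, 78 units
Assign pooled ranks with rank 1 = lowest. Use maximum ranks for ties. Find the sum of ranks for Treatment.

10

Sorted (ascending): 50, 50, 78, 78, 80, 80
The 2 values of 50 occupy positions 1–2 → each gets rank 2.
The 2 values of 78 occupy positions 3–4 → each gets rank 4.
The 2 values of 80 occupy positions 5–6 → each gets rank 6.
Treatment values → pooled ranks: 80→6, 78→4
Rank sum = 6 + 4 = 10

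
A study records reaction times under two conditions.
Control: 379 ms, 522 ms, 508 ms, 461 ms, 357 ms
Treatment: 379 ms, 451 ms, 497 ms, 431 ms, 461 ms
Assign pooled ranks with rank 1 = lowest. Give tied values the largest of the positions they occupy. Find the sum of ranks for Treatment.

Sorted (ascending): 357, 379, 379, 431, 451, 461, 461, 497, 508, 522
The 2 values of 379 occupy positions 2–3 → each gets rank 3.
The 2 values of 461 occupy positions 6–7 → each gets rank 7.
Treatment values → pooled ranks: 379→3, 451→5, 497→8, 431→4, 461→7
Rank sum = 3 + 5 + 8 + 4 + 7 = 27

27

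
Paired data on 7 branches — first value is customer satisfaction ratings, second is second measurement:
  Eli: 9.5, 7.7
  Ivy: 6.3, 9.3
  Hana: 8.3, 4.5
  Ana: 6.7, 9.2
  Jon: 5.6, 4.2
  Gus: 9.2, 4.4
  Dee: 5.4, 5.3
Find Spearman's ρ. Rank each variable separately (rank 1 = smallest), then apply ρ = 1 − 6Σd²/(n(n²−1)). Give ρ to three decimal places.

0.036

Ranks of variable 1: 7, 3, 5, 4, 2, 6, 1
Ranks of variable 2: 5, 7, 3, 6, 1, 2, 4
d = r₁ − r₂: 2, -4, 2, -2, 1, 4, -3
d²: 4, 16, 4, 4, 1, 16, 9; Σd² = 54
ρ = 1 − 6·54/(7·48) = 1 − 324/336 = 0.036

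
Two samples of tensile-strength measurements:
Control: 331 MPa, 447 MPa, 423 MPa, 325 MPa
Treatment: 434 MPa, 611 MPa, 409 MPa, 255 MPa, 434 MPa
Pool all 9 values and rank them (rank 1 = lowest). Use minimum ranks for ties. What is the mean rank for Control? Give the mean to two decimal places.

4.50

Sorted (ascending): 255, 325, 331, 409, 423, 434, 434, 447, 611
The 2 values of 434 occupy positions 6–7 → each gets rank 6.
Control values → pooled ranks: 331→3, 447→8, 423→5, 325→2
Mean rank = (3 + 8 + 5 + 2) / 4 = 4.50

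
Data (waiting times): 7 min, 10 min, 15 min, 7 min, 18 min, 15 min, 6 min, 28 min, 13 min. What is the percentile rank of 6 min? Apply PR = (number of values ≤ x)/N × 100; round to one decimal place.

N = 9.
Strictly below 6: 0. Equal to 6: 1.
PR = 1/9 × 100 = 11.1

11.1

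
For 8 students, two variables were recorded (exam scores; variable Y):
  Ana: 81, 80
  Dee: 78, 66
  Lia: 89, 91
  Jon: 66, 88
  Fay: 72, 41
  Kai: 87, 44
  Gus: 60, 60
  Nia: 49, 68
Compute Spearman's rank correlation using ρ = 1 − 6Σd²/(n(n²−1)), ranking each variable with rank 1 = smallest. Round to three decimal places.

Ranks of variable 1: 6, 5, 8, 3, 4, 7, 2, 1
Ranks of variable 2: 6, 4, 8, 7, 1, 2, 3, 5
d = r₁ − r₂: 0, 1, 0, -4, 3, 5, -1, -4
d²: 0, 1, 0, 16, 9, 25, 1, 16; Σd² = 68
ρ = 1 − 6·68/(8·63) = 1 − 408/504 = 0.190

0.190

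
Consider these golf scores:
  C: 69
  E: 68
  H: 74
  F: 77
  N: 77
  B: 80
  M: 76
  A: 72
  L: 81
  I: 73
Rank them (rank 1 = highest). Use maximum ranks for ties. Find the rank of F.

4

Sorted (descending): 81, 80, 77, 77, 76, 74, 73, 72, 69, 68
The 2 values of 77 occupy positions 3–4 → each gets rank 4.
F has value 77 → rank 4.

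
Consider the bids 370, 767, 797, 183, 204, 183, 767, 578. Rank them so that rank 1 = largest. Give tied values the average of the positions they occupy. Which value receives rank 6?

204

Sorted (descending): 797, 767, 767, 578, 370, 204, 183, 183
The 2 values of 767 occupy positions 2–3 → average rank (2+3)/2 = 2.5.
The 2 values of 183 occupy positions 7–8 → average rank (7+8)/2 = 7.5.
Rank 6 → value 204.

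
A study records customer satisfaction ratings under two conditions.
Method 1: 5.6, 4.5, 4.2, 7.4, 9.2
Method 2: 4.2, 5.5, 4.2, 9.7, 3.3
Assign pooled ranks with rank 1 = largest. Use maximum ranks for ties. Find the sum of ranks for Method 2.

34

Sorted (descending): 9.7, 9.2, 7.4, 5.6, 5.5, 4.5, 4.2, 4.2, 4.2, 3.3
The 3 values of 4.2 occupy positions 7–9 → each gets rank 9.
Method 2 values → pooled ranks: 4.2→9, 5.5→5, 4.2→9, 9.7→1, 3.3→10
Rank sum = 9 + 5 + 9 + 1 + 10 = 34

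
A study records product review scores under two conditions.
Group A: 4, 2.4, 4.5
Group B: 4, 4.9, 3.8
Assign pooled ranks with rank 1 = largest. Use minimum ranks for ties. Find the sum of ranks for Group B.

9

Sorted (descending): 4.9, 4.5, 4, 4, 3.8, 2.4
The 2 values of 4 occupy positions 3–4 → each gets rank 3.
Group B values → pooled ranks: 4→3, 4.9→1, 3.8→5
Rank sum = 3 + 1 + 5 = 9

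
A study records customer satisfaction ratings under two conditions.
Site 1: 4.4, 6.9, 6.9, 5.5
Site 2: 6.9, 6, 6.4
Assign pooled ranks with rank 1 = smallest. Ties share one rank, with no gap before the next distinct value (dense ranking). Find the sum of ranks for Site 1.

13

Sorted (ascending): 4.4, 5.5, 6, 6.4, 6.9, 6.9, 6.9
The 3 values of 6.9 share dense rank 5.
Remaining distinct values take the next consecutive integers.
Site 1 values → pooled ranks: 4.4→1, 6.9→5, 6.9→5, 5.5→2
Rank sum = 1 + 5 + 5 + 2 = 13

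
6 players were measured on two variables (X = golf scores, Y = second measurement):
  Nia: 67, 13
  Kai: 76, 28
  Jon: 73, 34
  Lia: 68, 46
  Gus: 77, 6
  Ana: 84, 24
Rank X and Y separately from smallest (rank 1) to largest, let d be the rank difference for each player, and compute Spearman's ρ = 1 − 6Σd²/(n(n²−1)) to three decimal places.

-0.314

Ranks of variable 1: 1, 4, 3, 2, 5, 6
Ranks of variable 2: 2, 4, 5, 6, 1, 3
d = r₁ − r₂: -1, 0, -2, -4, 4, 3
d²: 1, 0, 4, 16, 16, 9; Σd² = 46
ρ = 1 − 6·46/(6·35) = 1 − 276/210 = -0.314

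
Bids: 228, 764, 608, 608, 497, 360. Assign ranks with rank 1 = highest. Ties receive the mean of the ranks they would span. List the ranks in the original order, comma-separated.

Sorted (descending): 764, 608, 608, 497, 360, 228
The 2 values of 608 occupy positions 2–3 → average rank (2+3)/2 = 2.5.

6, 1, 2.5, 2.5, 4, 5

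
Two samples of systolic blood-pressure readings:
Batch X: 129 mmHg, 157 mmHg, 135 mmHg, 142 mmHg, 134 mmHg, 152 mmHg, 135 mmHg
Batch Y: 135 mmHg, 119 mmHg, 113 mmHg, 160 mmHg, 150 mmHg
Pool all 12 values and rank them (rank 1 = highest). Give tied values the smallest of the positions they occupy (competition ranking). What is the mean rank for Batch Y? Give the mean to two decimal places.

Sorted (descending): 160, 157, 152, 150, 142, 135, 135, 135, 134, 129, 119, 113
The 3 values of 135 occupy positions 6–8 → each gets rank 6.
Batch Y values → pooled ranks: 135→6, 119→11, 113→12, 160→1, 150→4
Mean rank = (6 + 11 + 12 + 1 + 4) / 5 = 6.80

6.80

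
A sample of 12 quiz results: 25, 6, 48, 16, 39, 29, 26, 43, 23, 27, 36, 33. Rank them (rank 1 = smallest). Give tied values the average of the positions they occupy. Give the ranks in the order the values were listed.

4, 1, 12, 2, 10, 7, 5, 11, 3, 6, 9, 8

Sorted (ascending): 6, 16, 23, 25, 26, 27, 29, 33, 36, 39, 43, 48
No ties — each value takes its position as its rank.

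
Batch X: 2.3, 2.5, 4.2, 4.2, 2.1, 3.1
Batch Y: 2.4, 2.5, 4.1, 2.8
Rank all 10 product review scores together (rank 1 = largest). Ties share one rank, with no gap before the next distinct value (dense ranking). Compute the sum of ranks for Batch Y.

Sorted (descending): 4.2, 4.2, 4.1, 3.1, 2.8, 2.5, 2.5, 2.4, 2.3, 2.1
The 2 values of 4.2 share dense rank 1.
The 2 values of 2.5 share dense rank 5.
Remaining distinct values take the next consecutive integers.
Batch Y values → pooled ranks: 2.4→6, 2.5→5, 4.1→2, 2.8→4
Rank sum = 6 + 5 + 2 + 4 = 17

17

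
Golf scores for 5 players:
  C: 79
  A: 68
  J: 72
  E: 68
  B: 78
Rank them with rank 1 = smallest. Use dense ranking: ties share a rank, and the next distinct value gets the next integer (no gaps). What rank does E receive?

1

Sorted (ascending): 68, 68, 72, 78, 79
The 2 values of 68 share dense rank 1.
Remaining distinct values take the next consecutive integers.
E has value 68 → rank 1.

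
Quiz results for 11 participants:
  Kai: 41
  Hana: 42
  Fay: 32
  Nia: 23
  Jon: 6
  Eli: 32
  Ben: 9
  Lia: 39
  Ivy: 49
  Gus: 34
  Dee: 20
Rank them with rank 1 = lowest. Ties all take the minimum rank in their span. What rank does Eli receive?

Sorted (ascending): 6, 9, 20, 23, 32, 32, 34, 39, 41, 42, 49
The 2 values of 32 occupy positions 5–6 → each gets rank 5.
Eli has value 32 → rank 5.

5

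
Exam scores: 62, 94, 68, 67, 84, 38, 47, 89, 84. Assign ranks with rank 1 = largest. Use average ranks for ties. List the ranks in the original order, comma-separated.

7, 1, 5, 6, 3.5, 9, 8, 2, 3.5

Sorted (descending): 94, 89, 84, 84, 68, 67, 62, 47, 38
The 2 values of 84 occupy positions 3–4 → average rank (3+4)/2 = 3.5.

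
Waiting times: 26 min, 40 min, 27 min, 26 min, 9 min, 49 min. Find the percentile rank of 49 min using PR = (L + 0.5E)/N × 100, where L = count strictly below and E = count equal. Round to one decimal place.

N = 6.
Strictly below 49: 5. Equal to 49: 1.
PR = (5 + 0.5·1)/6 × 100 = 91.7

91.7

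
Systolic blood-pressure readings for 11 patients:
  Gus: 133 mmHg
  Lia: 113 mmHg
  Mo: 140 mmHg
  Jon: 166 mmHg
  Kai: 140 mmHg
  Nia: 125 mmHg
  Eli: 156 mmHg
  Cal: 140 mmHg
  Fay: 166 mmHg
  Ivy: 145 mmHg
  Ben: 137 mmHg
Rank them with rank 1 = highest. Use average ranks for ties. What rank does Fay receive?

1.5

Sorted (descending): 166, 166, 156, 145, 140, 140, 140, 137, 133, 125, 113
The 2 values of 166 occupy positions 1–2 → average rank (1+2)/2 = 1.5.
The 3 values of 140 occupy positions 5–7 → average rank 6.
Fay has value 166 mmHg → rank 1.5.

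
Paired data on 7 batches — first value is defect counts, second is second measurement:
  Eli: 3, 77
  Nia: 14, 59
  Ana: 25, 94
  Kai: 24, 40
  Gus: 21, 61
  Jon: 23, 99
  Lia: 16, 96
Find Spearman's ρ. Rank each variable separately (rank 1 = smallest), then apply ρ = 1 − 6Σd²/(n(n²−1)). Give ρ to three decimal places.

Ranks of variable 1: 1, 2, 7, 6, 4, 5, 3
Ranks of variable 2: 4, 2, 5, 1, 3, 7, 6
d = r₁ − r₂: -3, 0, 2, 5, 1, -2, -3
d²: 9, 0, 4, 25, 1, 4, 9; Σd² = 52
ρ = 1 − 6·52/(7·48) = 1 − 312/336 = 0.071

0.071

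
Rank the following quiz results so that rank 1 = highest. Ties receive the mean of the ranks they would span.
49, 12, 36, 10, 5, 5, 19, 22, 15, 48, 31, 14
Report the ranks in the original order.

1, 9, 3, 10, 11.5, 11.5, 6, 5, 7, 2, 4, 8

Sorted (descending): 49, 48, 36, 31, 22, 19, 15, 14, 12, 10, 5, 5
The 2 values of 5 occupy positions 11–12 → average rank (11+12)/2 = 11.5.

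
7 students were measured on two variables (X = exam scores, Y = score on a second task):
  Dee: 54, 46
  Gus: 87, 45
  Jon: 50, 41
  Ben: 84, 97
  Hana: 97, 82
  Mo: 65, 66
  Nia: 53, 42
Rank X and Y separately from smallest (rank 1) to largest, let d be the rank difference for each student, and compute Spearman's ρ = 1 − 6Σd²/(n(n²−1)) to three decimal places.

0.714

Ranks of variable 1: 3, 6, 1, 5, 7, 4, 2
Ranks of variable 2: 4, 3, 1, 7, 6, 5, 2
d = r₁ − r₂: -1, 3, 0, -2, 1, -1, 0
d²: 1, 9, 0, 4, 1, 1, 0; Σd² = 16
ρ = 1 − 6·16/(7·48) = 1 − 96/336 = 0.714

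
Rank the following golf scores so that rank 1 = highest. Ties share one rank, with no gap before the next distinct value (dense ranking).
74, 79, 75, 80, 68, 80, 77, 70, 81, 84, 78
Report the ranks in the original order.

8, 4, 7, 3, 10, 3, 6, 9, 2, 1, 5

Sorted (descending): 84, 81, 80, 80, 79, 78, 77, 75, 74, 70, 68
The 2 values of 80 share dense rank 3.
Remaining distinct values take the next consecutive integers.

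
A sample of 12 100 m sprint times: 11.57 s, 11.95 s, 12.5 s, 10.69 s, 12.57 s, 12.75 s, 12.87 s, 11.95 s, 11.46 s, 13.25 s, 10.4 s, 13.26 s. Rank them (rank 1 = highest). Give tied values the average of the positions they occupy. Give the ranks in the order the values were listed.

9, 7.5, 6, 11, 5, 4, 3, 7.5, 10, 2, 12, 1

Sorted (descending): 13.26, 13.25, 12.87, 12.75, 12.57, 12.5, 11.95, 11.95, 11.57, 11.46, 10.69, 10.4
The 2 values of 11.95 occupy positions 7–8 → average rank (7+8)/2 = 7.5.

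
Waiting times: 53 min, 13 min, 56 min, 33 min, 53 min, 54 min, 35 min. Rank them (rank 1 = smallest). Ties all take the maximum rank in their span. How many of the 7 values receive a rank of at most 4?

3

Sorted (ascending): 13, 33, 35, 53, 53, 54, 56
The 2 values of 53 occupy positions 4–5 → each gets rank 5.
Ranks ≤ 4: {1, 2, 3} → 3 values.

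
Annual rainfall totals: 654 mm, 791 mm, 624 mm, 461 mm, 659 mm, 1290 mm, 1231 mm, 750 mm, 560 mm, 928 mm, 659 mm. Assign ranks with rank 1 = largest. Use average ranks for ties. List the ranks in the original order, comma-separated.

8, 4, 9, 11, 6.5, 1, 2, 5, 10, 3, 6.5

Sorted (descending): 1290, 1231, 928, 791, 750, 659, 659, 654, 624, 560, 461
The 2 values of 659 occupy positions 6–7 → average rank (6+7)/2 = 6.5.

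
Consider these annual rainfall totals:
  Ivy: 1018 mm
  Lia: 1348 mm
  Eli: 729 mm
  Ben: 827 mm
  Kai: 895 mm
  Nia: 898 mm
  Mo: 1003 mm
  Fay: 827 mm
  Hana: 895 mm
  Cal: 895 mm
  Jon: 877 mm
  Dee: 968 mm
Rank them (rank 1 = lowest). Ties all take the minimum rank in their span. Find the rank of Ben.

2

Sorted (ascending): 729, 827, 827, 877, 895, 895, 895, 898, 968, 1003, 1018, 1348
The 2 values of 827 occupy positions 2–3 → each gets rank 2.
The 3 values of 895 occupy positions 5–7 → each gets rank 5.
Ben has value 827 mm → rank 2.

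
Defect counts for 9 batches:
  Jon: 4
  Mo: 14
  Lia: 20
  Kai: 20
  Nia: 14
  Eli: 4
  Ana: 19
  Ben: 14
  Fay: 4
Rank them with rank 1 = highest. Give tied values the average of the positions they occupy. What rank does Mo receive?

5

Sorted (descending): 20, 20, 19, 14, 14, 14, 4, 4, 4
The 2 values of 20 occupy positions 1–2 → average rank (1+2)/2 = 1.5.
The 3 values of 14 occupy positions 4–6 → average rank 5.
The 3 values of 4 occupy positions 7–9 → average rank 8.
Mo has value 14 → rank 5.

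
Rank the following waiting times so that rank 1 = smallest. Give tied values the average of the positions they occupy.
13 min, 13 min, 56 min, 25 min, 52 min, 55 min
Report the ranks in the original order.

Sorted (ascending): 13, 13, 25, 52, 55, 56
The 2 values of 13 occupy positions 1–2 → average rank (1+2)/2 = 1.5.

1.5, 1.5, 6, 3, 4, 5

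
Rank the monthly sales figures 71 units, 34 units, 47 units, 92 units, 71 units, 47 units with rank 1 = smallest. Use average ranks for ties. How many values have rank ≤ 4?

3

Sorted (ascending): 34, 47, 47, 71, 71, 92
The 2 values of 47 occupy positions 2–3 → average rank (2+3)/2 = 2.5.
The 2 values of 71 occupy positions 4–5 → average rank (4+5)/2 = 4.5.
Ranks ≤ 4: {1, 2.5, 2.5} → 3 values.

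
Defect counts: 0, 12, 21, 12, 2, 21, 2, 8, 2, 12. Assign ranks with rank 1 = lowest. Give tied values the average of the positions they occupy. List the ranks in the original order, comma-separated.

1, 7, 9.5, 7, 3, 9.5, 3, 5, 3, 7

Sorted (ascending): 0, 2, 2, 2, 8, 12, 12, 12, 21, 21
The 3 values of 2 occupy positions 2–4 → average rank 3.
The 3 values of 12 occupy positions 6–8 → average rank 7.
The 2 values of 21 occupy positions 9–10 → average rank (9+10)/2 = 9.5.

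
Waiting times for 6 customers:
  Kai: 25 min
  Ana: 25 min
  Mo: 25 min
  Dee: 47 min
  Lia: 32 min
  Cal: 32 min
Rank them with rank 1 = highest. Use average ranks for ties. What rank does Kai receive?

Sorted (descending): 47, 32, 32, 25, 25, 25
The 2 values of 32 occupy positions 2–3 → average rank (2+3)/2 = 2.5.
The 3 values of 25 occupy positions 4–6 → average rank 5.
Kai has value 25 min → rank 5.

5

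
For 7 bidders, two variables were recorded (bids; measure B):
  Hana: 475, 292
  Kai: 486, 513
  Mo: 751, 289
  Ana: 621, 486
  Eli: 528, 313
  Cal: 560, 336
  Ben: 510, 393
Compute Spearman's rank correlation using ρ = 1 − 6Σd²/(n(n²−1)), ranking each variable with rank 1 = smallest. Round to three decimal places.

-0.214

Ranks of variable 1: 1, 2, 7, 6, 4, 5, 3
Ranks of variable 2: 2, 7, 1, 6, 3, 4, 5
d = r₁ − r₂: -1, -5, 6, 0, 1, 1, -2
d²: 1, 25, 36, 0, 1, 1, 4; Σd² = 68
ρ = 1 − 6·68/(7·48) = 1 − 408/336 = -0.214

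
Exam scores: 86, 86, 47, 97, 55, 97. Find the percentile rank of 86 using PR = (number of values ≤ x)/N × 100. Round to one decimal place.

N = 6.
Strictly below 86: 2. Equal to 86: 2.
PR = 4/6 × 100 = 66.7

66.7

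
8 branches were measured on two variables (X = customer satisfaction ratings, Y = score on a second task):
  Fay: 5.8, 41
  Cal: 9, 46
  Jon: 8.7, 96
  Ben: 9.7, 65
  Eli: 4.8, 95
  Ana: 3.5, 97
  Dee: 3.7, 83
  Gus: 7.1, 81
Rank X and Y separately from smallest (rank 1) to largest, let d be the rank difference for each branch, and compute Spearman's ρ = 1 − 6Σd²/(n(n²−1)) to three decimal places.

-0.524

Ranks of variable 1: 4, 7, 6, 8, 3, 1, 2, 5
Ranks of variable 2: 1, 2, 7, 3, 6, 8, 5, 4
d = r₁ − r₂: 3, 5, -1, 5, -3, -7, -3, 1
d²: 9, 25, 1, 25, 9, 49, 9, 1; Σd² = 128
ρ = 1 − 6·128/(8·63) = 1 − 768/504 = -0.524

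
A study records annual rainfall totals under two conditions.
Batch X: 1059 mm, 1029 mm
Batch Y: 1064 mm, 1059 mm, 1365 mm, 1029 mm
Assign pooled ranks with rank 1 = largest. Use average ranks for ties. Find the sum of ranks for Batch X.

9

Sorted (descending): 1365, 1064, 1059, 1059, 1029, 1029
The 2 values of 1059 occupy positions 3–4 → average rank (3+4)/2 = 3.5.
The 2 values of 1029 occupy positions 5–6 → average rank (5+6)/2 = 5.5.
Batch X values → pooled ranks: 1059→3.5, 1029→5.5
Rank sum = 3.5 + 5.5 = 9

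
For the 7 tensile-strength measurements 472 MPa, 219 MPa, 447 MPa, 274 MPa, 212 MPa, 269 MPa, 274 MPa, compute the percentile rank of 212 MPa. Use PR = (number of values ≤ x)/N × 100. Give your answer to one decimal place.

14.3

N = 7.
Strictly below 212: 0. Equal to 212: 1.
PR = 1/7 × 100 = 14.3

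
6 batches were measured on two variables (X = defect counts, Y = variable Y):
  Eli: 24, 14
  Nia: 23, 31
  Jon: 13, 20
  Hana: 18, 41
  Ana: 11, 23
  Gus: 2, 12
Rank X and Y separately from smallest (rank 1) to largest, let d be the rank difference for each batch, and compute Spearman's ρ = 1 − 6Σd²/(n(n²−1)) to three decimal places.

Ranks of variable 1: 6, 5, 3, 4, 2, 1
Ranks of variable 2: 2, 5, 3, 6, 4, 1
d = r₁ − r₂: 4, 0, 0, -2, -2, 0
d²: 16, 0, 0, 4, 4, 0; Σd² = 24
ρ = 1 − 6·24/(6·35) = 1 − 144/210 = 0.314

0.314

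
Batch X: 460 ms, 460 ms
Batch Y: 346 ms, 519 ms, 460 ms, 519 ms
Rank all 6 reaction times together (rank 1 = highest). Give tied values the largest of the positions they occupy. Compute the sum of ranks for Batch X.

10

Sorted (descending): 519, 519, 460, 460, 460, 346
The 2 values of 519 occupy positions 1–2 → each gets rank 2.
The 3 values of 460 occupy positions 3–5 → each gets rank 5.
Batch X values → pooled ranks: 460→5, 460→5
Rank sum = 5 + 5 = 10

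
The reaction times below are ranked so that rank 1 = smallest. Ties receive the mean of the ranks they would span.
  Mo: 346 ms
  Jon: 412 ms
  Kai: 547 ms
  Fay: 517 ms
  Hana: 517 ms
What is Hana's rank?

3.5

Sorted (ascending): 346, 412, 517, 517, 547
The 2 values of 517 occupy positions 3–4 → average rank (3+4)/2 = 3.5.
Hana has value 517 ms → rank 3.5.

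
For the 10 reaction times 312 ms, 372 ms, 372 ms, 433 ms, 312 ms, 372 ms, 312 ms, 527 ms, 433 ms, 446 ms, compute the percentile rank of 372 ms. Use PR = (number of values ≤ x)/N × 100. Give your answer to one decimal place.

60.0

N = 10.
Strictly below 372: 3. Equal to 372: 3.
PR = 6/10 × 100 = 60.0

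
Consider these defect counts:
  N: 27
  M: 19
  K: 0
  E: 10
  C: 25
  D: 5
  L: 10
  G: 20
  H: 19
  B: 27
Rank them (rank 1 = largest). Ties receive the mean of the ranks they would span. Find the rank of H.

Sorted (descending): 27, 27, 25, 20, 19, 19, 10, 10, 5, 0
The 2 values of 27 occupy positions 1–2 → average rank (1+2)/2 = 1.5.
The 2 values of 19 occupy positions 5–6 → average rank (5+6)/2 = 5.5.
The 2 values of 10 occupy positions 7–8 → average rank (7+8)/2 = 7.5.
H has value 19 → rank 5.5.

5.5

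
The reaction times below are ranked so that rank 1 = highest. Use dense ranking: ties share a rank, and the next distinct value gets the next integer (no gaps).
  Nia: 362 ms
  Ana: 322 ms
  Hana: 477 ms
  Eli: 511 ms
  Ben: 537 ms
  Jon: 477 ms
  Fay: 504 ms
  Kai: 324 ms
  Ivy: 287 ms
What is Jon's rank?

4

Sorted (descending): 537, 511, 504, 477, 477, 362, 324, 322, 287
The 2 values of 477 share dense rank 4.
Remaining distinct values take the next consecutive integers.
Jon has value 477 ms → rank 4.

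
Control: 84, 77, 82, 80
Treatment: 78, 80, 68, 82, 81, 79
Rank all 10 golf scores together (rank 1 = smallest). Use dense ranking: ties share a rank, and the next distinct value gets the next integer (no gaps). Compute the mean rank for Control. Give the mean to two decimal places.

5.50

Sorted (ascending): 68, 77, 78, 79, 80, 80, 81, 82, 82, 84
The 2 values of 80 share dense rank 5.
The 2 values of 82 share dense rank 7.
Remaining distinct values take the next consecutive integers.
Control values → pooled ranks: 84→8, 77→2, 82→7, 80→5
Mean rank = (8 + 2 + 7 + 5) / 4 = 5.50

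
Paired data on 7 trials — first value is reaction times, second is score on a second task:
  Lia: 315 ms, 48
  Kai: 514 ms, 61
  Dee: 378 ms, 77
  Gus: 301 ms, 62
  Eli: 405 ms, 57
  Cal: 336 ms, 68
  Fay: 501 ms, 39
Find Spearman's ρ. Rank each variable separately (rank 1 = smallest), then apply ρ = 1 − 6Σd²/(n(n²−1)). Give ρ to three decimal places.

-0.286

Ranks of variable 1: 2, 7, 4, 1, 5, 3, 6
Ranks of variable 2: 2, 4, 7, 5, 3, 6, 1
d = r₁ − r₂: 0, 3, -3, -4, 2, -3, 5
d²: 0, 9, 9, 16, 4, 9, 25; Σd² = 72
ρ = 1 − 6·72/(7·48) = 1 − 432/336 = -0.286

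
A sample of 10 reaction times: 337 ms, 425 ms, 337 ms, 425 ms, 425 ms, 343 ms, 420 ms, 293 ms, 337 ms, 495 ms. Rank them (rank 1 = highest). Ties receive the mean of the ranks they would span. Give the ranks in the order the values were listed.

Sorted (descending): 495, 425, 425, 425, 420, 343, 337, 337, 337, 293
The 3 values of 425 occupy positions 2–4 → average rank 3.
The 3 values of 337 occupy positions 7–9 → average rank 8.

8, 3, 8, 3, 3, 6, 5, 10, 8, 1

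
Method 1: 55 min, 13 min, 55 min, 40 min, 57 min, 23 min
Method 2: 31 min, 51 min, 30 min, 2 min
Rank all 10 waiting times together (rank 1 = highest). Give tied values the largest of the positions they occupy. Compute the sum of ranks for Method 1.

29

Sorted (descending): 57, 55, 55, 51, 40, 31, 30, 23, 13, 2
The 2 values of 55 occupy positions 2–3 → each gets rank 3.
Method 1 values → pooled ranks: 55→3, 13→9, 55→3, 40→5, 57→1, 23→8
Rank sum = 3 + 9 + 3 + 5 + 1 + 8 = 29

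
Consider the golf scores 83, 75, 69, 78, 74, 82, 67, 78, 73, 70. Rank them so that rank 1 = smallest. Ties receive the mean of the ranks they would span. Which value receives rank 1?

Sorted (ascending): 67, 69, 70, 73, 74, 75, 78, 78, 82, 83
The 2 values of 78 occupy positions 7–8 → average rank (7+8)/2 = 7.5.
Rank 1 → value 67.

67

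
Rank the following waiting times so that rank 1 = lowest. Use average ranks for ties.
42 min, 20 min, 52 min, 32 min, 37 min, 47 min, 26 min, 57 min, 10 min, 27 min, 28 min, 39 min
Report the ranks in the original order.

Sorted (ascending): 10, 20, 26, 27, 28, 32, 37, 39, 42, 47, 52, 57
No ties — each value takes its position as its rank.

9, 2, 11, 6, 7, 10, 3, 12, 1, 4, 5, 8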